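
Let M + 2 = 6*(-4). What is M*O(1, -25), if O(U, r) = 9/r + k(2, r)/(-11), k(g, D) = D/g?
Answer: -5551/275 ≈ -20.185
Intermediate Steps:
M = -26 (M = -2 + 6*(-4) = -2 - 24 = -26)
O(U, r) = 9/r - r/22 (O(U, r) = 9/r + (r/2)/(-11) = 9/r + (r*(½))*(-1/11) = 9/r + (r/2)*(-1/11) = 9/r - r/22)
M*O(1, -25) = -26*(9/(-25) - 1/22*(-25)) = -26*(9*(-1/25) + 25/22) = -26*(-9/25 + 25/22) = -26*427/550 = -5551/275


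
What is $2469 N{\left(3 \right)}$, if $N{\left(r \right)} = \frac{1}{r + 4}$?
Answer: $\frac{2469}{7} \approx 352.71$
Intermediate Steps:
$N{\left(r \right)} = \frac{1}{4 + r}$
$2469 N{\left(3 \right)} = \frac{2469}{4 + 3} = \frac{2469}{7}$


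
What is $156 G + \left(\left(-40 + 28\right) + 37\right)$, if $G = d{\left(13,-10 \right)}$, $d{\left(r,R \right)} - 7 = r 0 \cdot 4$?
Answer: $1117$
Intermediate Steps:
$d{\left(r,R \right)} = 7$ ($d{\left(r,R \right)} = 7 + r 0 \cdot 4 = 7 + 0 \cdot 4 = 7 + 0 = 7$)
$G = 7$
$156 G + \left(\left(-40 + 28\right) + 37\right) = 156 \cdot 7 + \left(\left(-40 + 28\right) + 37\right) = 1092 + \left(-12 + 37\right) = 1092 + 25 = 1117$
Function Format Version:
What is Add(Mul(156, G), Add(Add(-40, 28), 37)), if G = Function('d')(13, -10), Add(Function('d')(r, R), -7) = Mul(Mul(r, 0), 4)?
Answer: 1117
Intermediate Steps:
Function('d')(r, R) = 7 (Function('d')(r, R) = Add(7, Mul(Mul(r, 0), 4)) = Add(7, Mul(0, 4)) = Add(7, 0) = 7)
G = 7
Add(Mul(156, G), Add(Add(-40, 28), 37)) = Add(Mul(156, 7), Add(Add(-40, 28), 37)) = Add(1092, Add(-12, 37)) = Add(1092, 25) = 1117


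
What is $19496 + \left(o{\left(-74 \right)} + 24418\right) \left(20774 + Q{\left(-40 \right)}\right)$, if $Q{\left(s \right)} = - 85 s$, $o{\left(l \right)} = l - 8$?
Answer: $588317960$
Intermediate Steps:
$o{\left(l \right)} = -8 + l$
$19496 + \left(o{\left(-74 \right)} + 24418\right) \left(20774 + Q{\left(-40 \right)}\right) = 19496 + \left(\left(-8 - 74\right) + 24418\right) \left(20774 - -3400\right) = 19496 + \left(-82 + 24418\right) \left(20774 + 3400\right) = 19496 + 24336 \cdot 24174 = 19496 + 588298464 = 588317960$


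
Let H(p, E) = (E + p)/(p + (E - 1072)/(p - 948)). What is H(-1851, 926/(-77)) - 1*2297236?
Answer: -916251265072361/398849603 ≈ -2.2972e+6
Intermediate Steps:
H(p, E) = (E + p)/(p + (-1072 + E)/(-948 + p))
H(-1851, 926/(-77)) - 1*2297236 = ((-1851)² - 877848/(-77) - 948*(-1851) + (926/(-77))*(-1851))/(-1072 + 926/(-77) + (-1851)² - 948*(-1851)) - 1*2297236 = (3426201 - 877848*(-1)/77 + 1754748 + (926*(-1/77))*(-1851))/(-1072 + 926*(-1/77) + 3426201 + 1754748) - 2297236 = (3426201 - 948*(-926/77) + 1754748 - 926/77*(-1851))/(-1072 - 926/77 + 3426201 + 1754748) - 2297236 = (3426201 + 877848/77 + 1754748 + 1714026/77)/(398849603/77) - 2297236 = (77/398849603)*(401524947/77) - 2297236 = 401524947/398849603 - 2297236 = -916251265072361/398849603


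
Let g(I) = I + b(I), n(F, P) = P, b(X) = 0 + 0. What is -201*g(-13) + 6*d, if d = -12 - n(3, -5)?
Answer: 2571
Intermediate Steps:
b(X) = 0
d = -7 (d = -12 - 1*(-5) = -12 + 5 = -7)
g(I) = I (g(I) = I + 0 = I)
-201*g(-13) + 6*d = -201*(-13) + 6*(-7) = 2613 - 42 = 2571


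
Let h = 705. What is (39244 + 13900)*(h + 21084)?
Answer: 1157954616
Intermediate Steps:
(39244 + 13900)*(h + 21084) = (39244 + 13900)*(705 + 21084) = 53144*21789 = 1157954616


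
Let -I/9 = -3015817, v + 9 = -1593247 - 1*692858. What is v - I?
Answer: -29428467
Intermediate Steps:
v = -2286114 (v = -9 + (-1593247 - 1*692858) = -9 + (-1593247 - 692858) = -9 - 2286105 = -2286114)
I = 27142353 (I = -9*(-3015817) = 27142353)
v - I = -2286114 - 1*27142353 = -2286114 - 27142353 = -29428467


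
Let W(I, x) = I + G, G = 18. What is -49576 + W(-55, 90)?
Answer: -49613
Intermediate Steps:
W(I, x) = 18 + I (W(I, x) = I + 18 = 18 + I)
-49576 + W(-55, 90) = -49576 + (18 - 55) = -49576 - 37 = -49613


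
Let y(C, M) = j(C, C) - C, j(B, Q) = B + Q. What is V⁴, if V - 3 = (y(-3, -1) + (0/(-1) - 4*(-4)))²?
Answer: 875213056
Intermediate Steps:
y(C, M) = C (y(C, M) = (C + C) - C = 2*C - C = C)
V = 172 (V = 3 + (-3 + (0/(-1) - 4*(-4)))² = 3 + (-3 + (0*(-1) + 16))² = 3 + (-3 + (0 + 16))² = 3 + (-3 + 16)² = 3 + 13² = 3 + 169 = 172)
V⁴ = 172⁴ = 875213056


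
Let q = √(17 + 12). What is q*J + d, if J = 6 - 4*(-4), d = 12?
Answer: 12 + 22*√29 ≈ 130.47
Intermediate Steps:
q = √29 ≈ 5.3852
J = 22 (J = 6 + 16 = 22)
q*J + d = √29*22 + 12 = 22*√29 + 12 = 12 + 22*√29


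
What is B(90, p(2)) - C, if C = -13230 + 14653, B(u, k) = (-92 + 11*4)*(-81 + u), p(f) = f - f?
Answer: -1855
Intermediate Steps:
p(f) = 0
B(u, k) = 3888 - 48*u (B(u, k) = (-92 + 44)*(-81 + u) = -48*(-81 + u) = 3888 - 48*u)
C = 1423
B(90, p(2)) - C = (3888 - 48*90) - 1*1423 = (3888 - 4320) - 1423 = -432 - 1423 = -1855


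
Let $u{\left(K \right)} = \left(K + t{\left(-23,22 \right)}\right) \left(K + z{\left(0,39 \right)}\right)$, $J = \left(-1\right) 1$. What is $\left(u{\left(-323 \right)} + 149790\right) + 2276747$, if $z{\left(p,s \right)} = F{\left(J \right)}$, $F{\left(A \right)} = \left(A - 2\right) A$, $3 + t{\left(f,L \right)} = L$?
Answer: $2523817$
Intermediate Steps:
$t{\left(f,L \right)} = -3 + L$
$J = -1$
$F{\left(A \right)} = A \left(-2 + A\right)$ ($F{\left(A \right)} = \left(-2 + A\right) A = A \left(-2 + A\right)$)
$z{\left(p,s \right)} = 3$ ($z{\left(p,s \right)} = - (-2 - 1) = \left(-1\right) \left(-3\right) = 3$)
$u{\left(K \right)} = \left(3 + K\right) \left(19 + K\right)$ ($u{\left(K \right)} = \left(K + \left(-3 + 22\right)\right) \left(K + 3\right) = \left(K + 19\right) \left(3 + K\right) = \left(19 + K\right) \left(3 + K\right) = \left(3 + K\right) \left(19 + K\right)$)
$\left(u{\left(-323 \right)} + 149790\right) + 2276747 = \left(\left(57 + \left(-323\right)^{2} + 22 \left(-323\right)\right) + 149790\right) + 2276747 = \left(\left(57 + 104329 - 7106\right) + 149790\right) + 2276747 = \left(97280 + 149790\right) + 2276747 = 247070 + 2276747 = 2523817$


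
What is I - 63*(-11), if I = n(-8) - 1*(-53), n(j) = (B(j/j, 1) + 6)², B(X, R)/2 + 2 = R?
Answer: 762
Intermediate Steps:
B(X, R) = -4 + 2*R
n(j) = 16 (n(j) = ((-4 + 2*1) + 6)² = ((-4 + 2) + 6)² = (-2 + 6)² = 4² = 16)
I = 69 (I = 16 - 1*(-53) = 16 + 53 = 69)
I - 63*(-11) = 69 - 63*(-11) = 69 + 693 = 762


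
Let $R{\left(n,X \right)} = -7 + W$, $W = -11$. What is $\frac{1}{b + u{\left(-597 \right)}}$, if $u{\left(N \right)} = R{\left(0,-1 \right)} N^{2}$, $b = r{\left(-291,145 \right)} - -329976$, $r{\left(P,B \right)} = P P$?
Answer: $- \frac{1}{6000705} \approx -1.6665 \cdot 10^{-7}$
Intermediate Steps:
$R{\left(n,X \right)} = -18$ ($R{\left(n,X \right)} = -7 - 11 = -18$)
$r{\left(P,B \right)} = P^{2}$
$b = 414657$ ($b = \left(-291\right)^{2} - -329976 = 84681 + 329976 = 414657$)
$u{\left(N \right)} = - 18 N^{2}$
$\frac{1}{b + u{\left(-597 \right)}} = \frac{1}{414657 - 18 \left(-597\right)^{2}} = \frac{1}{414657 - 6415362} = \frac{1}{-6000705} = - \frac{1}{6000705}$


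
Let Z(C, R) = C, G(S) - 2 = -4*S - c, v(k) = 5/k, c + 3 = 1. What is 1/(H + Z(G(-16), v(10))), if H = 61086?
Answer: 1/61154 ≈ 1.6352e-5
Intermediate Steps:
c = -2 (c = -3 + 1 = -2)
G(S) = 4 - 4*S (G(S) = 2 + (-4*S - 1*(-2)) = 2 + (-4*S + 2) = 2 + (2 - 4*S) = 4 - 4*S)
1/(H + Z(G(-16), v(10))) = 1/(61086 + (4 - 4*(-16))) = 1/(61086 + (4 + 64)) = 1/(61086 + 68) = 1/61154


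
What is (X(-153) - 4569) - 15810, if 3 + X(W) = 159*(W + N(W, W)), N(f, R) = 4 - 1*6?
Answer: -45027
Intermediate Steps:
N(f, R) = -2 (N(f, R) = 4 - 6 = -2)
X(W) = -321 + 159*W (X(W) = -3 + 159*(W - 2) = -3 + 159*(-2 + W) = -3 + (-318 + 159*W) = -321 + 159*W)
(X(-153) - 4569) - 15810 = ((-321 + 159*(-153)) - 4569) - 15810 = ((-321 - 24327) - 4569) - 15810 = (-24648 - 4569) - 15810 = -29217 - 15810 = -45027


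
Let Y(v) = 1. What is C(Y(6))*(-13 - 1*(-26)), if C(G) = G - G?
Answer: 0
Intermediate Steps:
C(G) = 0
C(Y(6))*(-13 - 1*(-26)) = 0*(-13 - 1*(-26)) = 0*(-13 + 26) = 0*13 = 0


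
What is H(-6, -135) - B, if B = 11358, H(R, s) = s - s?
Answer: -11358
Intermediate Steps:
H(R, s) = 0
H(-6, -135) - B = 0 - 1*11358 = 0 - 11358 = -11358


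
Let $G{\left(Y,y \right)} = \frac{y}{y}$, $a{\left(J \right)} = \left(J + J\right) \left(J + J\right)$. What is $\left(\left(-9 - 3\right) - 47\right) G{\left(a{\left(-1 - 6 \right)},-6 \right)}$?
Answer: $-59$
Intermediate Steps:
$a{\left(J \right)} = 4 J^{2}$ ($a{\left(J \right)} = 2 J 2 J = 4 J^{2}$)
$G{\left(Y,y \right)} = 1$
$\left(\left(-9 - 3\right) - 47\right) G{\left(a{\left(-1 - 6 \right)},-6 \right)} = \left(\left(-9 - 3\right) - 47\right) 1 = \left(-12 - 47\right) 1 = \left(-59\right) 1 = -59$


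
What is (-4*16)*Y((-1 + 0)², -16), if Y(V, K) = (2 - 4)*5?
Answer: 640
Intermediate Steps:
Y(V, K) = -10 (Y(V, K) = -2*5 = -10)
(-4*16)*Y((-1 + 0)², -16) = -4*16*(-10) = -64*(-10) = 640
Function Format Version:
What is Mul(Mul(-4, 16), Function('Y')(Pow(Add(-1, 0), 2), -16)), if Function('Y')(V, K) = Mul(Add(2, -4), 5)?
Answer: 640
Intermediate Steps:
Function('Y')(V, K) = -10 (Function('Y')(V, K) = Mul(-2, 5) = -10)
Mul(Mul(-4, 16), Function('Y')(Pow(Add(-1, 0), 2), -16)) = Mul(Mul(-4, 16), -10) = Mul(-64, -10) = 640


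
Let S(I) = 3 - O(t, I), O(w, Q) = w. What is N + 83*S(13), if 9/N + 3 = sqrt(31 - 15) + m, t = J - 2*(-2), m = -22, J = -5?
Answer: 2321/7 ≈ 331.57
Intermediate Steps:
t = -1 (t = -5 - 2*(-2) = -5 + 4 = -1)
S(I) = 4 (S(I) = 3 - 1*(-1) = 3 + 1 = 4)
N = -3/7 (N = 9/(-3 + (sqrt(31 - 15) - 22)) = 9/(-3 + (sqrt(16) - 22)) = 9/(-3 + (4 - 22)) = 9/(-3 - 18) = 9/(-21) = 9*(-1/21) = -3/7 ≈ -0.42857)
N + 83*S(13) = -3/7 + 83*4 = -3/7 + 332 = 2321/7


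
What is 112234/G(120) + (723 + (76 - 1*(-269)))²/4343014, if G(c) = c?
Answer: 121892677039/130290420 ≈ 935.55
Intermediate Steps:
112234/G(120) + (723 + (76 - 1*(-269)))²/4343014 = 112234/120 + (723 + (76 - 1*(-269)))²/4343014 = 112234*(1/120) + (723 + (76 + 269))²*(1/4343014) = 56117/60 + (723 + 345)²*(1/4343014) = 56117/60 + 1068²*(1/4343014) = 56117/60 + 1140624*(1/4343014) = 56117/60 + 570312/2171507 = 121892677039/130290420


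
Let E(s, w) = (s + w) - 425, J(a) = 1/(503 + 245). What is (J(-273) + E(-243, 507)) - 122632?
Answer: -91849163/748 ≈ -1.2279e+5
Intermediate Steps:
J(a) = 1/748
E(s, w) = -425 + s + w
(J(-273) + E(-243, 507)) - 122632 = (1/748 + (-425 - 243 + 507)) - 122632 = (1/748 - 161) - 122632 = -120427/748 - 122632 = -91849163/748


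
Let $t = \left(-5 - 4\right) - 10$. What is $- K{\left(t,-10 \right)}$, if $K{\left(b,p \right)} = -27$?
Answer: $27$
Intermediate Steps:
$t = -19$ ($t = -9 - 10 = -19$)
$- K{\left(t,-10 \right)} = \left(-1\right) \left(-27\right) = 27$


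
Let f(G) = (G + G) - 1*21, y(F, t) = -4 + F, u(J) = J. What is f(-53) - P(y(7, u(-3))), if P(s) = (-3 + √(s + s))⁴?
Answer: -568 + 180*√6 ≈ -127.09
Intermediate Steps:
f(G) = -21 + 2*G (f(G) = 2*G - 21 = -21 + 2*G)
P(s) = (-3 + √2*√s)⁴ (P(s) = (-3 + √(2*s))⁴ = (-3 + √2*√s)⁴)
f(-53) - P(y(7, u(-3))) = (-21 + 2*(-53)) - (-3 + √2*√(-4 + 7))⁴ = (-21 - 106) - (-3 + √2*√3)⁴ = -127 - (-3 + √6)⁴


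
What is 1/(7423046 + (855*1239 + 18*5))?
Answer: 1/8482481 ≈ 1.1789e-7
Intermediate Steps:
1/(7423046 + (855*1239 + 18*5)) = 1/(7423046 + (1059345 + 90)) = 1/(7423046 + 1059435) = 1/8482481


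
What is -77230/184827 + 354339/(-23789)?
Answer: -67328638823/4396849503 ≈ -15.313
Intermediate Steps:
-77230/184827 + 354339/(-23789) = -77230*1/184827 + 354339*(-1/23789) = -77230/184827 - 354339/23789 = -67328638823/4396849503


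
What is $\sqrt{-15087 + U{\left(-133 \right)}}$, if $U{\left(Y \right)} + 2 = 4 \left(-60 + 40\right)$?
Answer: $i \sqrt{15169} \approx 123.16 i$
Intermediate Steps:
$U{\left(Y \right)} = -82$ ($U{\left(Y \right)} = -2 + 4 \left(-60 + 40\right) = -2 + 4 \left(-20\right) = -2 - 80 = -82$)
$\sqrt{-15087 + U{\left(-133 \right)}} = \sqrt{-15087 - 82} = \sqrt{-15169} = i \sqrt{15169}$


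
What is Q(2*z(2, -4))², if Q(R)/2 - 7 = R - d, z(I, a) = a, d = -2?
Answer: 4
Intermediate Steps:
Q(R) = 18 + 2*R (Q(R) = 14 + 2*(R - 1*(-2)) = 14 + 2*(R + 2) = 14 + 2*(2 + R) = 14 + (4 + 2*R) = 18 + 2*R)
Q(2*z(2, -4))² = (18 + 2*(2*(-4)))² = (18 + 2*(-8))² = (18 - 16)² = 2² = 4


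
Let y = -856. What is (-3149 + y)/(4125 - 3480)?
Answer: -267/43 ≈ -6.2093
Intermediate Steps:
(-3149 + y)/(4125 - 3480) = (-3149 - 856)/(4125 - 3480) = -4005/645 = -4005*1/645 = -267/43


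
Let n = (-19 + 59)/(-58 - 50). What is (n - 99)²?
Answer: 7198489/729 ≈ 9874.5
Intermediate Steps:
n = -10/27 (n = 40/(-108) = 40*(-1/108) = -10/27 ≈ -0.37037)
(n - 99)² = (-10/27 - 99)² = (-2683/27)² = 7198489/729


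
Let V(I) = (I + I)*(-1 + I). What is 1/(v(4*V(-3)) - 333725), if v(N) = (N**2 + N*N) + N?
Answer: -1/315197 ≈ -3.1726e-6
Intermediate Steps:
V(I) = 2*I*(-1 + I) (V(I) = (2*I)*(-1 + I) = 2*I*(-1 + I))
v(N) = N + 2*N**2 (v(N) = (N**2 + N**2) + N = 2*N**2 + N = N + 2*N**2)
1/(v(4*V(-3)) - 333725) = 1/((4*(2*(-3)*(-1 - 3)))*(1 + 2*(4*(2*(-3)*(-1 - 3)))) - 333725) = 1/((4*(2*(-3)*(-4)))*(1 + 2*(4*(2*(-3)*(-4)))) - 333725) = 1/((4*24)*(1 + 2*(4*24)) - 333725) = 1/(96*(1 + 2*96) - 333725) = 1/(96*(1 + 192) - 333725) = 1/(96*193 - 333725) = 1/(18528 - 333725) = 1/(-315197) = -1/315197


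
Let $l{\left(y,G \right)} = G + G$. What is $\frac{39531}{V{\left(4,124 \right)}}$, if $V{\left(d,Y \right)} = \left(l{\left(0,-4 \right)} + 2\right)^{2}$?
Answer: $\frac{13177}{12} \approx 1098.1$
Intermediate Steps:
$l{\left(y,G \right)} = 2 G$
$V{\left(d,Y \right)} = 36$ ($V{\left(d,Y \right)} = \left(2 \left(-4\right) + 2\right)^{2} = \left(-8 + 2\right)^{2} = \left(-6\right)^{2} = 36$)
$\frac{39531}{V{\left(4,124 \right)}} = \frac{39531}{36} = 39531 \cdot \frac{1}{36} = \frac{13177}{12}$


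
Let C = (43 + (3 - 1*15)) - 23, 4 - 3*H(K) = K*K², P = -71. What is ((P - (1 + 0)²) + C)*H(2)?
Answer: 256/3 ≈ 85.333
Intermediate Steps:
H(K) = 4/3 - K³/3 (H(K) = 4/3 - K*K²/3 = 4/3 - K³/3)
C = 8 (C = (43 + (3 - 15)) - 23 = (43 - 12) - 23 = 31 - 23 = 8)
((P - (1 + 0)²) + C)*H(2) = ((-71 - (1 + 0)²) + 8)*(4/3 - ⅓*2³) = ((-71 - 1*1²) + 8)*(4/3 - ⅓*8) = ((-71 - 1*1) + 8)*(4/3 - 8/3) = ((-71 - 1) + 8)*(-4/3) = (-72 + 8)*(-4/3) = -64*(-4/3) = 256/3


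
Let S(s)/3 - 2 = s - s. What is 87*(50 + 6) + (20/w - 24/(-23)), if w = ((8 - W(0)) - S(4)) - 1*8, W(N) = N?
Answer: 336010/69 ≈ 4869.7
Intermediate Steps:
S(s) = 6 (S(s) = 6 + 3*(s - s) = 6 + 3*0 = 6 + 0 = 6)
w = -6 (w = ((8 - 1*0) - 1*6) - 1*8 = ((8 + 0) - 6) - 8 = (8 - 6) - 8 = 2 - 8 = -6)
87*(50 + 6) + (20/w - 24/(-23)) = 87*(50 + 6) + (20/(-6) - 24/(-23)) = 87*56 + (20*(-1/6) - 24*(-1/23)) = 4872 + (-10/3 + 24/23) = 4872 - 158/69 = 336010/69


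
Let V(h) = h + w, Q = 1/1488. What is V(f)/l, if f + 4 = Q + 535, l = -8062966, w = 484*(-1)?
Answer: -69937/11997693408 ≈ -5.8292e-6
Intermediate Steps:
Q = 1/1488 ≈ 0.00067204
w = -484
f = 790129/1488 (f = -4 + (1/1488 + 535) = -4 + 796081/1488 = 790129/1488 ≈ 531.00)
V(h) = -484 + h (V(h) = h - 484 = -484 + h)
V(f)/l = (-484 + 790129/1488)/(-8062966) = (69937/1488)*(-1/8062966) = -69937/11997693408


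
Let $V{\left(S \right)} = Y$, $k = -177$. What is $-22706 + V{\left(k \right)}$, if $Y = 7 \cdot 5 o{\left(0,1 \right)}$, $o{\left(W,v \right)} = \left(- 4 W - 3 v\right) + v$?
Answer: $-22776$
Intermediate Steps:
$o{\left(W,v \right)} = - 4 W - 2 v$
$Y = -70$ ($Y = 7 \cdot 5 \left(\left(-4\right) 0 - 2\right) = 35 \left(0 - 2\right) = 35 \left(-2\right) = -70$)
$V{\left(S \right)} = -70$
$-22706 + V{\left(k \right)} = -22706 - 70 = -22776$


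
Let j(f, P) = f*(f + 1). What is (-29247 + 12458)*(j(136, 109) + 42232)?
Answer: -1021845696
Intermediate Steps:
j(f, P) = f*(1 + f)
(-29247 + 12458)*(j(136, 109) + 42232) = (-29247 + 12458)*(136*(1 + 136) + 42232) = -16789*(136*137 + 42232) = -16789*(18632 + 42232) = -16789*60864 = -1021845696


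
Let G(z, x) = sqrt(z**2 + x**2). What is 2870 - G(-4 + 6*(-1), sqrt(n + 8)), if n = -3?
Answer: 2870 - sqrt(105) ≈ 2859.8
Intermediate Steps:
G(z, x) = sqrt(x**2 + z**2)
2870 - G(-4 + 6*(-1), sqrt(n + 8)) = 2870 - sqrt((sqrt(-3 + 8))**2 + (-4 + 6*(-1))**2) = 2870 - sqrt((sqrt(5))**2 + (-4 - 6)**2) = 2870 - sqrt(5 + (-10)**2) = 2870 - sqrt(5 + 100) = 2870 - sqrt(105)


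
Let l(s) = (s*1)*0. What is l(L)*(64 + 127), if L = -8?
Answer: 0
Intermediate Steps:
l(s) = 0 (l(s) = s*0 = 0)
l(L)*(64 + 127) = 0*(64 + 127) = 0*191 = 0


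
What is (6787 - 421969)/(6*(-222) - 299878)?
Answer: 207591/150605 ≈ 1.3784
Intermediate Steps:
(6787 - 421969)/(6*(-222) - 299878) = -415182/(-1332 - 299878) = -415182/(-301210) = -415182*(-1/301210) = 207591/150605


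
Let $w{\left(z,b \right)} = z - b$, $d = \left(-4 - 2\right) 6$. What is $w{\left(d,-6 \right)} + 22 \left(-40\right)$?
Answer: $-910$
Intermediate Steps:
$d = -36$ ($d = \left(-6\right) 6 = -36$)
$w{\left(d,-6 \right)} + 22 \left(-40\right) = \left(-36 - -6\right) + 22 \left(-40\right) = \left(-36 + 6\right) - 880 = -30 - 880 = -910$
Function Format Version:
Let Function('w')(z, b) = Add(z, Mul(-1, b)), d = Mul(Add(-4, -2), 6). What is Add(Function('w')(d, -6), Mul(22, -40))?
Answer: -910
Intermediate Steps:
d = -36 (d = Mul(-6, 6) = -36)
Add(Function('w')(d, -6), Mul(22, -40)) = Add(Add(-36, Mul(-1, -6)), Mul(22, -40)) = Add(Add(-36, 6), -880) = Add(-30, -880) = -910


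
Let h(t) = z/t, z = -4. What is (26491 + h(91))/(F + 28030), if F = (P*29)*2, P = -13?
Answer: 803559/827372 ≈ 0.97122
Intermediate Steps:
F = -754 (F = -13*29*2 = -377*2 = -754)
h(t) = -4/t
(26491 + h(91))/(F + 28030) = (26491 - 4/91)/(-754 + 28030) = (26491 - 4*1/91)/27276 = (26491 - 4/91)*(1/27276) = (2410677/91)*(1/27276) = 803559/827372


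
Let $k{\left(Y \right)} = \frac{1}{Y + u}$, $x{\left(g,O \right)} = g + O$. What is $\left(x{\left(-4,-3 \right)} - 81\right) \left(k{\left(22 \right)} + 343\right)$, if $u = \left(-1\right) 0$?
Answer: $-30188$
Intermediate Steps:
$x{\left(g,O \right)} = O + g$
$u = 0$
$k{\left(Y \right)} = \frac{1}{Y}$ ($k{\left(Y \right)} = \frac{1}{Y + 0} = \frac{1}{Y}$)
$\left(x{\left(-4,-3 \right)} - 81\right) \left(k{\left(22 \right)} + 343\right) = \left(\left(-3 - 4\right) - 81\right) \left(\frac{1}{22} + 343\right) = \left(-7 - 81\right) \left(\frac{1}{22} + 343\right) = \left(-88\right) \frac{7547}{22} = -30188$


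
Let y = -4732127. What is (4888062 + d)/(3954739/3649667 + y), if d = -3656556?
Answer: -249699267139/959482433165 ≈ -0.26024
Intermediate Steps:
(4888062 + d)/(3954739/3649667 + y) = (4888062 - 3656556)/(3954739/3649667 - 4732127) = 1231506/(3954739*(1/3649667) - 4732127) = 1231506/(3954739/3649667 - 4732127) = 1231506/(-17270683796970/3649667) = 1231506*(-3649667/17270683796970) = -249699267139/959482433165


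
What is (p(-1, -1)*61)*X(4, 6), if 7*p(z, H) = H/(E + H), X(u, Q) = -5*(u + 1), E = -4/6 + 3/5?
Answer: -22875/112 ≈ -204.24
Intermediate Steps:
E = -1/15 (E = -4*1/6 + 3*(1/5) = -2/3 + 3/5 = -1/15 ≈ -0.066667)
X(u, Q) = -5 - 5*u (X(u, Q) = -5*(1 + u) = -5 - 5*u)
p(z, H) = H/(7*(-1/15 + H)) (p(z, H) = (H/(-1/15 + H))/7 = H/(7*(-1/15 + H)))
(p(-1, -1)*61)*X(4, 6) = (((15/7)*(-1)/(-1 + 15*(-1)))*61)*(-5 - 5*4) = (((15/7)*(-1)/(-1 - 15))*61)*(-5 - 20) = (((15/7)*(-1)/(-16))*61)*(-25) = (((15/7)*(-1)*(-1/16))*61)*(-25) = ((15/112)*61)*(-25) = (915/112)*(-25) = -22875/112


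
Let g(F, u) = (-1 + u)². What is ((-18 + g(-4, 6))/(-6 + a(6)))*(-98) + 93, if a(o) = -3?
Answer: 1523/9 ≈ 169.22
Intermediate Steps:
((-18 + g(-4, 6))/(-6 + a(6)))*(-98) + 93 = ((-18 + (-1 + 6)²)/(-6 - 3))*(-98) + 93 = ((-18 + 5²)/(-9))*(-98) + 93 = ((-18 + 25)*(-⅑))*(-98) + 93 = (7*(-⅑))*(-98) + 93 = -7/9*(-98) + 93 = 686/9 + 93 = 1523/9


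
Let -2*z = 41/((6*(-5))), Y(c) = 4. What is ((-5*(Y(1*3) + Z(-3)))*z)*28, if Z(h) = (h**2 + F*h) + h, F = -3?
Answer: -5453/3 ≈ -1817.7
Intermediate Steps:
Z(h) = h**2 - 2*h (Z(h) = (h**2 - 3*h) + h = h**2 - 2*h)
z = 41/60 (z = -41/(2*(6*(-5))) = -41/(2*(-30)) = -41*(-1)/(2*30) = -1/2*(-41/30) = 41/60 ≈ 0.68333)
((-5*(Y(1*3) + Z(-3)))*z)*28 = (-5*(4 - 3*(-2 - 3))*(41/60))*28 = (-5*(4 - 3*(-5))*(41/60))*28 = (-5*(4 + 15)*(41/60))*28 = (-5*19*(41/60))*28 = -95*41/60*28 = -779/12*28 = -5453/3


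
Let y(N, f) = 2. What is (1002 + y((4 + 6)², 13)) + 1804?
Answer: 2808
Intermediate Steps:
(1002 + y((4 + 6)², 13)) + 1804 = (1002 + 2) + 1804 = 1004 + 1804 = 2808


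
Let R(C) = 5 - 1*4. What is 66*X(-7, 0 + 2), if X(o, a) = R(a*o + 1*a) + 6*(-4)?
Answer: -1518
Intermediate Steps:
R(C) = 1 (R(C) = 5 - 4 = 1)
X(o, a) = -23 (X(o, a) = 1 + 6*(-4) = 1 - 24 = -23)
66*X(-7, 0 + 2) = 66*(-23) = -1518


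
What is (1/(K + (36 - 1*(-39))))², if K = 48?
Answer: 1/15129 ≈ 6.6098e-5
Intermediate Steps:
(1/(K + (36 - 1*(-39))))² = (1/(48 + (36 - 1*(-39))))² = (1/(48 + (36 + 39)))² = (1/(48 + 75))² = (1/123)² = 1/15129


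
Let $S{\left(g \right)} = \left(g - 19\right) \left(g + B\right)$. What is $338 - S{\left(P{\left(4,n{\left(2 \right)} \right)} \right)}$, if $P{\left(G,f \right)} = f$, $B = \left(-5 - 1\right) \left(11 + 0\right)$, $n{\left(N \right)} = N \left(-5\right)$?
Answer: $-1866$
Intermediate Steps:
$n{\left(N \right)} = - 5 N$
$B = -66$ ($B = \left(-6\right) 11 = -66$)
$S{\left(g \right)} = \left(-66 + g\right) \left(-19 + g\right)$ ($S{\left(g \right)} = \left(g - 19\right) \left(g - 66\right) = \left(-19 + g\right) \left(-66 + g\right) = \left(-66 + g\right) \left(-19 + g\right)$)
$338 - S{\left(P{\left(4,n{\left(2 \right)} \right)} \right)} = 338 - \left(1254 + \left(\left(-5\right) 2\right)^{2} - 85 \left(\left(-5\right) 2\right)\right) = 338 - \left(1254 + \left(-10\right)^{2} - -850\right) = 338 - \left(1254 + 100 + 850\right) = 338 - 2204 = -1866$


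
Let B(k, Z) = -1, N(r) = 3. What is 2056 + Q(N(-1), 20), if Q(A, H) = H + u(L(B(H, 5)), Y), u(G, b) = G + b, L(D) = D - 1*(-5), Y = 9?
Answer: 2089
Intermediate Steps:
L(D) = 5 + D (L(D) = D + 5 = 5 + D)
Q(A, H) = 13 + H (Q(A, H) = H + ((5 - 1) + 9) = H + (4 + 9) = H + 13 = 13 + H)
2056 + Q(N(-1), 20) = 2056 + (13 + 20) = 2056 + 33 = 2089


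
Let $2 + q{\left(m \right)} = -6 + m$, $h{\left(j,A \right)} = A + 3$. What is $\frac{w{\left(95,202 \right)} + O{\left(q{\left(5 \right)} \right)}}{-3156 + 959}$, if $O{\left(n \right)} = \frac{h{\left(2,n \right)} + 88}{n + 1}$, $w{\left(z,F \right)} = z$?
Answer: $- \frac{51}{2197} \approx -0.023213$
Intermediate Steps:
$h{\left(j,A \right)} = 3 + A$
$q{\left(m \right)} = -8 + m$ ($q{\left(m \right)} = -2 + \left(-6 + m\right) = -8 + m$)
$O{\left(n \right)} = \frac{91 + n}{1 + n}$ ($O{\left(n \right)} = \frac{\left(3 + n\right) + 88}{n + 1} = \frac{91 + n}{1 + n}$)
$\frac{w{\left(95,202 \right)} + O{\left(q{\left(5 \right)} \right)}}{-3156 + 959} = \frac{95 + \frac{91 + \left(-8 + 5\right)}{1 + \left(-8 + 5\right)}}{-3156 + 959} = \frac{95 + \frac{91 - 3}{1 - 3}}{-2197} = \left(95 + \frac{1}{-2} \cdot 88\right) \left(- \frac{1}{2197}\right) = \left(95 - 44\right) \left(- \frac{1}{2197}\right) = 51 \left(- \frac{1}{2197}\right) = - \frac{51}{2197}$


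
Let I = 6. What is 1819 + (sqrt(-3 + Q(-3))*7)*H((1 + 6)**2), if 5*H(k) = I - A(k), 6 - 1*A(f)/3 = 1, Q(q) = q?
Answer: 1819 - 63*I*sqrt(6)/5 ≈ 1819.0 - 30.864*I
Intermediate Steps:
A(f) = 15 (A(f) = 18 - 3*1 = 18 - 3 = 15)
H(k) = -9/5 (H(k) = (6 - 1*15)/5 = (6 - 15)/5 = (1/5)*(-9) = -9/5)
1819 + (sqrt(-3 + Q(-3))*7)*H((1 + 6)**2) = 1819 + (sqrt(-3 - 3)*7)*(-9/5) = 1819 + (sqrt(-6)*7)*(-9/5) = 1819 + ((I*sqrt(6))*7)*(-9/5) = 1819 + (7*I*sqrt(6))*(-9/5) = 1819 - 63*I*sqrt(6)/5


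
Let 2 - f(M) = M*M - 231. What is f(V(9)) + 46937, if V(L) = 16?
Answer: 46914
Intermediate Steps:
f(M) = 233 - M**2 (f(M) = 2 - (M*M - 231) = 2 - (M**2 - 231) = 2 - (-231 + M**2) = 2 + (231 - M**2) = 233 - M**2)
f(V(9)) + 46937 = (233 - 1*16**2) + 46937 = (233 - 1*256) + 46937 = (233 - 256) + 46937 = -23 + 46937 = 46914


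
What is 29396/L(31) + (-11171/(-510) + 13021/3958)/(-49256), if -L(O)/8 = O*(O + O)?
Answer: -11420090759393/5971844787330 ≈ -1.9123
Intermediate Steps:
L(O) = -16*O² (L(O) = -8*O*(O + O) = -8*O*2*O = -16*O²)
29396/L(31) + (-11171/(-510) + 13021/3958)/(-49256) = 29396/((-16*31²)) + (-11171/(-510) + 13021/3958)/(-49256) = 29396/((-16*961)) + (-11171*(-1/510) + 13021*(1/3958))*(-1/49256) = 29396/(-15376) + (11171/510 + 13021/3958)*(-1/49256) = 29396*(-1/15376) + (12713882/504645)*(-1/49256) = -7349/3844 - 6356941/12428397060 = -11420090759393/5971844787330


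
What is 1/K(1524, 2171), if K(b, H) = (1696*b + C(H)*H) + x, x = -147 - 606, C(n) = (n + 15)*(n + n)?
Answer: 1/20608873603 ≈ 4.8523e-11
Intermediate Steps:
C(n) = 2*n*(15 + n) (C(n) = (15 + n)*(2*n) = 2*n*(15 + n))
x = -753
K(b, H) = -753 + 1696*b + 2*H²*(15 + H) (K(b, H) = (1696*b + (2*H*(15 + H))*H) - 753 = (1696*b + 2*H²*(15 + H)) - 753 = -753 + 1696*b + 2*H²*(15 + H))
1/K(1524, 2171) = 1/(-753 + 1696*1524 + 2*2171²*(15 + 2171)) = 1/(-753 + 2584704 + 2*4713241*2186) = 1/(-753 + 2584704 + 20606289652) = 1/20608873603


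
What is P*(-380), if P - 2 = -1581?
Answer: 600020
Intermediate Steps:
P = -1579 (P = 2 - 1581 = -1579)
P*(-380) = -1579*(-380) = 600020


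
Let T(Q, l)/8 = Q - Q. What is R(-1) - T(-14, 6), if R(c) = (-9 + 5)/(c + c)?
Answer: 2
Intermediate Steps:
T(Q, l) = 0 (T(Q, l) = 8*(Q - Q) = 8*0 = 0)
R(c) = -2/c (R(c) = -4*1/(2*c) = -2/c)
R(-1) - T(-14, 6) = -2/(-1) - 1*0 = -2*(-1) + 0 = 2 + 0 = 2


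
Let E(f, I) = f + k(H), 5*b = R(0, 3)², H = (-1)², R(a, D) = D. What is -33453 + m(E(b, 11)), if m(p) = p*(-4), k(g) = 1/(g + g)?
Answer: -167311/5 ≈ -33462.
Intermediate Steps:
H = 1
k(g) = 1/(2*g)
b = 9/5 (b = (⅕)*3² = (⅕)*9 = 9/5 ≈ 1.8000)
E(f, I) = ½ + f (E(f, I) = f + (½)/1 = f + (½)*1 = f + ½ = ½ + f)
m(p) = -4*p
-33453 + m(E(b, 11)) = -33453 - 4*(½ + 9/5) = -33453 - 4*23/10 = -33453 - 46/5 = -167311/5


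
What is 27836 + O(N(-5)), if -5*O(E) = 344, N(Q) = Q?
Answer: 138836/5 ≈ 27767.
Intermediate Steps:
O(E) = -344/5 (O(E) = -⅕*344 = -344/5)
27836 + O(N(-5)) = 27836 - 344/5 = 138836/5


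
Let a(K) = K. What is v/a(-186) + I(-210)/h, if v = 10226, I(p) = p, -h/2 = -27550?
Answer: -28174583/512430 ≈ -54.982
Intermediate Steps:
h = 55100 (h = -2*(-27550) = 55100)
v/a(-186) + I(-210)/h = 10226/(-186) - 210/55100 = 10226*(-1/186) - 210*1/55100 = -5113/93 - 21/5510 = -28174583/512430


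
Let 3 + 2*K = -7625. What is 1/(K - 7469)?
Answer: -1/11283 ≈ -8.8629e-5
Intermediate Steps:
K = -3814 (K = -3/2 + (½)*(-7625) = -3/2 - 7625/2 = -3814)
1/(K - 7469) = 1/(-3814 - 7469) = 1/(-11283) = -1/11283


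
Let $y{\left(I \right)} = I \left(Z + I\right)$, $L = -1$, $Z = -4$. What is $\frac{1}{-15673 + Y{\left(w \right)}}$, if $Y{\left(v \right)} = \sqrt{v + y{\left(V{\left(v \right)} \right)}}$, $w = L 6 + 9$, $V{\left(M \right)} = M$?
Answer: $- \frac{1}{15673} \approx -6.3804 \cdot 10^{-5}$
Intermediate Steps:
$y{\left(I \right)} = I \left(-4 + I\right)$
$w = 3$ ($w = \left(-1\right) 6 + 9 = -6 + 9 = 3$)
$Y{\left(v \right)} = \sqrt{v + v \left(-4 + v\right)}$
$\frac{1}{-15673 + Y{\left(w \right)}} = \frac{1}{-15673 + \sqrt{3 \left(-3 + 3\right)}} = \frac{1}{-15673 + \sqrt{3 \cdot 0}} = \frac{1}{-15673 + \sqrt{0}} = \frac{1}{-15673 + 0} = \frac{1}{-15673} = - \frac{1}{15673}$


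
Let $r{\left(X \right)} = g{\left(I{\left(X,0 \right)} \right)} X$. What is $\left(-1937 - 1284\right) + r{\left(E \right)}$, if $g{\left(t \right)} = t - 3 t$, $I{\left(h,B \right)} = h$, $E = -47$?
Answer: $-7639$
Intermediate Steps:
$g{\left(t \right)} = - 2 t$
$r{\left(X \right)} = - 2 X^{2}$ ($r{\left(X \right)} = - 2 X X = - 2 X^{2}$)
$\left(-1937 - 1284\right) + r{\left(E \right)} = \left(-1937 - 1284\right) - 2 \left(-47\right)^{2} = -3221 - 4418 = -7639$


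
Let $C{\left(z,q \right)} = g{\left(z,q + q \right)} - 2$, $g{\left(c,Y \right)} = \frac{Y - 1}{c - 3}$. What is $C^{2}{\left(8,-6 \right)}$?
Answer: $\frac{529}{25} \approx 21.16$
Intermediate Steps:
$g{\left(c,Y \right)} = \frac{-1 + Y}{-3 + c}$
$C{\left(z,q \right)} = -2 + \frac{-1 + 2 q}{-3 + z}$ ($C{\left(z,q \right)} = \frac{-1 + \left(q + q\right)}{-3 + z} - 2 = \frac{-1 + 2 q}{-3 + z} - 2 = -2 + \frac{-1 + 2 q}{-3 + z}$)
$C^{2}{\left(8,-6 \right)} = \left(\frac{5 - 16 + 2 \left(-6\right)}{-3 + 8}\right)^{2} = \left(\frac{5 - 16 - 12}{5}\right)^{2} = \left(\frac{1}{5} \left(-23\right)\right)^{2} = \left(- \frac{23}{5}\right)^{2} = \frac{529}{25}$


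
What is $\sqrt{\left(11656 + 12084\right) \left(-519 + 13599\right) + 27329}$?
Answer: $\sqrt{310546529} \approx 17622.0$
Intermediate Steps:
$\sqrt{\left(11656 + 12084\right) \left(-519 + 13599\right) + 27329} = \sqrt{23740 \cdot 13080 + 27329} = \sqrt{310519200 + 27329} = \sqrt{310546529}$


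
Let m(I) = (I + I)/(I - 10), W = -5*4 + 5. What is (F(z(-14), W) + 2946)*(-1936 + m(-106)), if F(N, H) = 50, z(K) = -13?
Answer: -168048636/29 ≈ -5.7948e+6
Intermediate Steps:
W = -15 (W = -20 + 5 = -15)
m(I) = 2*I/(-10 + I) (m(I) = (2*I)/(-10 + I) = 2*I/(-10 + I))
(F(z(-14), W) + 2946)*(-1936 + m(-106)) = (50 + 2946)*(-1936 + 2*(-106)/(-10 - 106)) = 2996*(-1936 + 2*(-106)/(-116)) = 2996*(-1936 + 2*(-106)*(-1/116)) = 2996*(-1936 + 53/29) = 2996*(-56091/29) = -168048636/29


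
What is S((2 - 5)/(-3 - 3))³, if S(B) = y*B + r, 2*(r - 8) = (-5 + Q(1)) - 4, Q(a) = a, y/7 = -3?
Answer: -2197/8 ≈ -274.63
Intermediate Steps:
y = -21 (y = 7*(-3) = -21)
r = 4 (r = 8 + ((-5 + 1) - 4)/2 = 8 + (-4 - 4)/2 = 8 + (½)*(-8) = 8 - 4 = 4)
S(B) = 4 - 21*B (S(B) = -21*B + 4 = 4 - 21*B)
S((2 - 5)/(-3 - 3))³ = (4 - 21*(2 - 5)/(-3 - 3))³ = (4 - (-63)/(-6))³ = (4 - (-63)*(-1)/6)³ = (4 - 21*½)³ = (4 - 21/2)³ = (-13/2)³ = -2197/8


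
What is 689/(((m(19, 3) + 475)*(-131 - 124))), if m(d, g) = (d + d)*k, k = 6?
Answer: -689/179265 ≈ -0.0038435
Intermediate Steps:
m(d, g) = 12*d (m(d, g) = (d + d)*6 = (2*d)*6 = 12*d)
689/(((m(19, 3) + 475)*(-131 - 124))) = 689/(((12*19 + 475)*(-131 - 124))) = 689/(((228 + 475)*(-255))) = 689/((703*(-255))) = 689/(-179265) = 689*(-1/179265) = -689/179265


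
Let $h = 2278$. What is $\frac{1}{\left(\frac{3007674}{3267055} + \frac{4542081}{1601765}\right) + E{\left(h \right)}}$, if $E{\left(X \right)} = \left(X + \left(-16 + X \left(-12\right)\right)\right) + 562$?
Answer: $- \frac{95146442765}{2331872208412297} \approx -4.0803 \cdot 10^{-5}$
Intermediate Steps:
$E{\left(X \right)} = 546 - 11 X$ ($E{\left(X \right)} = \left(X - \left(16 + 12 X\right)\right) + 562 = \left(-16 - 11 X\right) + 562 = 546 - 11 X$)
$\frac{1}{\left(\frac{3007674}{3267055} + \frac{4542081}{1601765}\right) + E{\left(h \right)}} = \frac{1}{\left(\frac{3007674}{3267055} + \frac{4542081}{1601765}\right) + \left(546 - 25058\right)} = \frac{1}{\left(3007674 \cdot \frac{1}{3267055} + 4542081 \cdot \frac{1}{1601765}\right) + \left(546 - 25058\right)} = \frac{1}{\left(\frac{3007674}{3267055} + \frac{4542081}{1601765}\right) - 24512} = \frac{1}{\frac{357396643383}{95146442765} - 24512} = \frac{1}{- \frac{2331872208412297}{95146442765}} = - \frac{95146442765}{2331872208412297}$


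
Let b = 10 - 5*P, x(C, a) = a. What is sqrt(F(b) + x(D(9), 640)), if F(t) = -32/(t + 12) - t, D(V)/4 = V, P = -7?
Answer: sqrt(1931331)/57 ≈ 24.381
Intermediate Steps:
D(V) = 4*V
b = 45 (b = 10 - 5*(-7) = 10 + 35 = 45)
F(t) = -t - 32/(12 + t) (F(t) = -32/(12 + t) - t = -t - 32/(12 + t))
sqrt(F(b) + x(D(9), 640)) = sqrt((-32 - 1*45**2 - 12*45)/(12 + 45) + 640) = sqrt((-32 - 1*2025 - 540)/57 + 640) = sqrt((-32 - 2025 - 540)/57 + 640) = sqrt((1/57)*(-2597) + 640) = sqrt(-2597/57 + 640) = sqrt(33883/57) = sqrt(1931331)/57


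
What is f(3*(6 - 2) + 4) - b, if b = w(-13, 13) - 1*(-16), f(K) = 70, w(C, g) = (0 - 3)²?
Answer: 45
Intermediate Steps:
w(C, g) = 9 (w(C, g) = (-3)² = 9)
b = 25 (b = 9 - 1*(-16) = 9 + 16 = 25)
f(3*(6 - 2) + 4) - b = 70 - 1*25 = 70 - 25 = 45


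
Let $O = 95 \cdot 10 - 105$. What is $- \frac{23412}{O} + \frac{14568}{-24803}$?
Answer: $- \frac{592997796}{20958535} \approx -28.294$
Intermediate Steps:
$O = 845$ ($O = 950 - 105 = 845$)
$- \frac{23412}{O} + \frac{14568}{-24803} = - \frac{23412}{845} + \frac{14568}{-24803} = \left(-23412\right) \frac{1}{845} + 14568 \left(- \frac{1}{24803}\right) = - \frac{23412}{845} - \frac{14568}{24803} = - \frac{592997796}{20958535}$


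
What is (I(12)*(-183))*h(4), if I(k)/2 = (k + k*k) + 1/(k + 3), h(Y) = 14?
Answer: -3998428/5 ≈ -7.9969e+5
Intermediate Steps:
I(k) = 2*k + 2*k² + 2/(3 + k) (I(k) = 2*((k + k*k) + 1/(k + 3)) = 2*((k + k²) + 1/(3 + k)) = 2*(k + k² + 1/(3 + k)) = 2*k + 2*k² + 2/(3 + k))
(I(12)*(-183))*h(4) = ((2*(1 + 12³ + 3*12 + 4*12²)/(3 + 12))*(-183))*14 = ((2*(1 + 1728 + 36 + 4*144)/15)*(-183))*14 = ((2*(1/15)*(1 + 1728 + 36 + 576))*(-183))*14 = ((2*(1/15)*2341)*(-183))*14 = ((4682/15)*(-183))*14 = -285602/5*14 = -3998428/5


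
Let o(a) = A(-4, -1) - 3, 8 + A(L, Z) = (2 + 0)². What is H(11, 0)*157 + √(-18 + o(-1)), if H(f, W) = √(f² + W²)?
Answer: 1727 + 5*I ≈ 1727.0 + 5.0*I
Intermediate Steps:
A(L, Z) = -4 (A(L, Z) = -8 + (2 + 0)² = -8 + 2² = -8 + 4 = -4)
H(f, W) = √(W² + f²)
o(a) = -7 (o(a) = -4 - 3 = -7)
H(11, 0)*157 + √(-18 + o(-1)) = √(0² + 11²)*157 + √(-18 - 7) = √(0 + 121)*157 + √(-25) = √121*157 + 5*I = 11*157 + 5*I = 1727 + 5*I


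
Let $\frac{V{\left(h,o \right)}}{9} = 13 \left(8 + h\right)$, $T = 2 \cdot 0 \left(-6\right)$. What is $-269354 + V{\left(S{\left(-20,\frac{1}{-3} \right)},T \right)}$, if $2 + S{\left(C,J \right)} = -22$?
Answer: $-271226$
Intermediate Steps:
$S{\left(C,J \right)} = -24$ ($S{\left(C,J \right)} = -2 - 22 = -24$)
$T = 0$ ($T = 0 \left(-6\right) = 0$)
$V{\left(h,o \right)} = 936 + 117 h$ ($V{\left(h,o \right)} = 9 \cdot 13 \left(8 + h\right) = 9 \left(104 + 13 h\right) = 936 + 117 h$)
$-269354 + V{\left(S{\left(-20,\frac{1}{-3} \right)},T \right)} = -269354 + \left(936 + 117 \left(-24\right)\right) = -269354 + \left(936 - 2808\right) = -269354 - 1872 = -271226$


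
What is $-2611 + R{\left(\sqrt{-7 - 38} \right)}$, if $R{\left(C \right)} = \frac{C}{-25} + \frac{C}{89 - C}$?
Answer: $\frac{- 5809520 i - 195633 \sqrt{5}}{25 \left(3 \sqrt{5} + 89 i\right)} \approx -2611.0 - 0.19338 i$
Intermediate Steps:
$R{\left(C \right)} = - \frac{C}{25} + \frac{C}{89 - C}$ ($R{\left(C \right)} = C \left(- \frac{1}{25}\right) + \frac{C}{89 - C} = - \frac{C}{25} + \frac{C}{89 - C}$)
$-2611 + R{\left(\sqrt{-7 - 38} \right)} = -2611 + \frac{\sqrt{-7 - 38} \left(64 - \sqrt{-7 - 38}\right)}{25 \left(-89 + \sqrt{-7 - 38}\right)} = -2611 + \frac{\sqrt{-45} \left(64 - \sqrt{-45}\right)}{25 \left(-89 + \sqrt{-45}\right)} = -2611 + \frac{3 i \sqrt{5} \left(64 - 3 i \sqrt{5}\right)}{25 \left(-89 + 3 i \sqrt{5}\right)}$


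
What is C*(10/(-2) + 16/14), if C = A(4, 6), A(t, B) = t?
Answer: -108/7 ≈ -15.429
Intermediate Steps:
C = 4
C*(10/(-2) + 16/14) = 4*(10/(-2) + 16/14) = 4*(10*(-½) + 16*(1/14)) = 4*(-5 + 8/7) = 4*(-27/7) = -108/7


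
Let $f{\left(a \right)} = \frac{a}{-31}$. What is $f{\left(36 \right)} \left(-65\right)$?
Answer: $\frac{2340}{31} \approx 75.484$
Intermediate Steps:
$f{\left(a \right)} = - \frac{a}{31}$ ($f{\left(a \right)} = a \left(- \frac{1}{31}\right) = - \frac{a}{31}$)
$f{\left(36 \right)} \left(-65\right) = \left(- \frac{1}{31}\right) 36 \left(-65\right) = \left(- \frac{36}{31}\right) \left(-65\right) = \frac{2340}{31}$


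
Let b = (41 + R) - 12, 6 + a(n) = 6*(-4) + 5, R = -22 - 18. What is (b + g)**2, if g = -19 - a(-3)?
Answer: 25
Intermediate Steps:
R = -40
a(n) = -25 (a(n) = -6 + (6*(-4) + 5) = -6 + (-24 + 5) = -6 - 19 = -25)
g = 6 (g = -19 - 1*(-25) = -19 + 25 = 6)
b = -11 (b = (41 - 40) - 12 = 1 - 12 = -11)
(b + g)**2 = (-11 + 6)**2 = (-5)**2 = 25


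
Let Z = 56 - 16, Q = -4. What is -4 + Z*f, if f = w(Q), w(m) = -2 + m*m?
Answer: 556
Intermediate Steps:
Z = 40
w(m) = -2 + m²
f = 14 (f = -2 + (-4)² = -2 + 16 = 14)
-4 + Z*f = -4 + 40*14 = -4 + 560 = 556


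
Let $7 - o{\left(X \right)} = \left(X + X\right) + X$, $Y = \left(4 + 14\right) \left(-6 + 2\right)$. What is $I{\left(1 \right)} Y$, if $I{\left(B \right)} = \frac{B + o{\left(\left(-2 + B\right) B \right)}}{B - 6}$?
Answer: $\frac{792}{5} \approx 158.4$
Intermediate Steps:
$Y = -72$ ($Y = 18 \left(-4\right) = -72$)
$o{\left(X \right)} = 7 - 3 X$ ($o{\left(X \right)} = 7 - \left(\left(X + X\right) + X\right) = 7 - \left(2 X + X\right) = 7 - 3 X$)
$I{\left(B \right)} = \frac{7 + B - 3 B \left(-2 + B\right)}{-6 + B}$ ($I{\left(B \right)} = \frac{B - \left(-7 + 3 \left(-2 + B\right) B\right)}{B - 6} = \frac{B - \left(-7 + 3 B \left(-2 + B\right)\right)}{-6 + B} = \frac{7 + B - 3 B \left(-2 + B\right)}{-6 + B}$)
$I{\left(1 \right)} Y = \frac{7 + 1 - 3 \left(-2 + 1\right)}{-6 + 1} \left(-72\right) = \frac{7 + 1 - 3 \left(-1\right)}{-5} \left(-72\right) = - \frac{7 + 1 + 3}{5} \left(-72\right) = \left(- \frac{1}{5}\right) 11 \left(-72\right) = \left(- \frac{11}{5}\right) \left(-72\right) = \frac{792}{5}$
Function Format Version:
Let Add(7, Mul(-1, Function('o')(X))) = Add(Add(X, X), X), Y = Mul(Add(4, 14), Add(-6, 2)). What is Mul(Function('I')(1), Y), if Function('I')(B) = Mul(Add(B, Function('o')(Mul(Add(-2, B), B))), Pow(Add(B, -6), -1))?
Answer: Rational(792, 5) ≈ 158.40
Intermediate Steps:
Y = -72 (Y = Mul(18, -4) = -72)
Function('o')(X) = Add(7, Mul(-3, X)) (Function('o')(X) = Add(7, Mul(-1, Add(Add(X, X), X))) = Add(7, Mul(-1, Add(Mul(2, X), X))) = Add(7, Mul(-1, Mul(3, X))) = Add(7, Mul(-3, X)))
Function('I')(B) = Mul(Pow(Add(-6, B), -1), Add(7, B, Mul(-3, B, Add(-2, B)))) (Function('I')(B) = Mul(Add(B, Add(7, Mul(-3, Mul(Add(-2, B), B)))), Pow(Add(B, -6), -1)) = Mul(Add(B, Add(7, Mul(-3, Mul(B, Add(-2, B))))), Pow(Add(-6, B), -1)) = Mul(Add(B, Add(7, Mul(-3, B, Add(-2, B)))), Pow(Add(-6, B), -1)) = Mul(Add(7, B, Mul(-3, B, Add(-2, B))), Pow(Add(-6, B), -1)) = Mul(Pow(Add(-6, B), -1), Add(7, B, Mul(-3, B, Add(-2, B)))))
Mul(Function('I')(1), Y) = Mul(Mul(Pow(Add(-6, 1), -1), Add(7, 1, Mul(-3, 1, Add(-2, 1)))), -72) = Mul(Mul(Pow(-5, -1), Add(7, 1, Mul(-3, 1, -1))), -72) = Mul(Mul(Rational(-1, 5), Add(7, 1, 3)), -72) = Mul(Mul(Rational(-1, 5), 11), -72) = Mul(Rational(-11, 5), -72) = Rational(792, 5)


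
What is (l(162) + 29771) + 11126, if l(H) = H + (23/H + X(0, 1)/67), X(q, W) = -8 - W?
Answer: 445654469/10854 ≈ 41059.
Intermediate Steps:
l(H) = -9/67 + H + 23/H (l(H) = H + (23/H + (-8 - 1*1)/67) = H + (23/H + (-8 - 1)*(1/67)) = H + (23/H - 9*1/67) = H + (23/H - 9/67) = H + (-9/67 + 23/H) = -9/67 + H + 23/H)
(l(162) + 29771) + 11126 = ((-9/67 + 162 + 23/162) + 29771) + 11126 = (1758431/10854 + 29771) + 11126 = 324892865/10854 + 11126 = 445654469/10854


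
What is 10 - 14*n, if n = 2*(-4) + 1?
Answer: 108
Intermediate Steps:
n = -7 (n = -8 + 1 = -7)
10 - 14*n = 10 - 14*(-7) = 10 + 98 = 108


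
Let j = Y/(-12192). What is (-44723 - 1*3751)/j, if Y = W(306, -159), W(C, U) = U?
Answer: -196998336/53 ≈ -3.7169e+6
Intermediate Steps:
Y = -159
j = 53/4064 (j = -159/(-12192) = -159*(-1/12192) = 53/4064 ≈ 0.013041)
(-44723 - 1*3751)/j = (-44723 - 1*3751)/(53/4064) = (-44723 - 3751)*(4064/53) = -48474*4064/53 = -196998336/53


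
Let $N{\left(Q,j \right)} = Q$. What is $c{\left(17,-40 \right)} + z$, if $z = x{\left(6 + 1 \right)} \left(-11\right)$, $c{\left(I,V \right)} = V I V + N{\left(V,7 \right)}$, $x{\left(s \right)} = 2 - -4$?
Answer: $27094$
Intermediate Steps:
$x{\left(s \right)} = 6$ ($x{\left(s \right)} = 2 + 4 = 6$)
$c{\left(I,V \right)} = V + I V^{2}$ ($c{\left(I,V \right)} = V I V + V = I V V + V = I V^{2} + V = V + I V^{2}$)
$z = -66$ ($z = 6 \left(-11\right) = -66$)
$c{\left(17,-40 \right)} + z = - 40 \left(1 + 17 \left(-40\right)\right) - 66 = - 40 \left(1 - 680\right) - 66 = \left(-40\right) \left(-679\right) - 66 = 27160 - 66 = 27094$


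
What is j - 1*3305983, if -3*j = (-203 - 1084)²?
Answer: -3858106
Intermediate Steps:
j = -552123 (j = -(-203 - 1084)²/3 = -⅓*(-1287)² = -⅓*1656369 = -552123)
j - 1*3305983 = -552123 - 1*3305983 = -552123 - 3305983 = -3858106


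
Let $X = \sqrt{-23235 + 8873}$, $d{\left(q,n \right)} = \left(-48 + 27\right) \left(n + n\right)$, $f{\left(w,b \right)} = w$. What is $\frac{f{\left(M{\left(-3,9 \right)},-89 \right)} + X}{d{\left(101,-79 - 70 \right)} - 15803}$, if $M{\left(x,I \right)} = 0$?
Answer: $- \frac{i \sqrt{14362}}{9545} \approx - 0.012555 i$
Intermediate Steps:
$d{\left(q,n \right)} = - 42 n$ ($d{\left(q,n \right)} = - 21 \cdot 2 n = - 42 n$)
$X = i \sqrt{14362}$ ($X = \sqrt{-14362} = i \sqrt{14362} \approx 119.84 i$)
$\frac{f{\left(M{\left(-3,9 \right)},-89 \right)} + X}{d{\left(101,-79 - 70 \right)} - 15803} = \frac{0 + i \sqrt{14362}}{- 42 \left(-79 - 70\right) - 15803} = \frac{i \sqrt{14362}}{\left(-42\right) \left(-149\right) - 15803} = \frac{i \sqrt{14362}}{6258 - 15803} = \frac{i \sqrt{14362}}{-9545} = i \sqrt{14362} \left(- \frac{1}{9545}\right) = - \frac{i \sqrt{14362}}{9545}$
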